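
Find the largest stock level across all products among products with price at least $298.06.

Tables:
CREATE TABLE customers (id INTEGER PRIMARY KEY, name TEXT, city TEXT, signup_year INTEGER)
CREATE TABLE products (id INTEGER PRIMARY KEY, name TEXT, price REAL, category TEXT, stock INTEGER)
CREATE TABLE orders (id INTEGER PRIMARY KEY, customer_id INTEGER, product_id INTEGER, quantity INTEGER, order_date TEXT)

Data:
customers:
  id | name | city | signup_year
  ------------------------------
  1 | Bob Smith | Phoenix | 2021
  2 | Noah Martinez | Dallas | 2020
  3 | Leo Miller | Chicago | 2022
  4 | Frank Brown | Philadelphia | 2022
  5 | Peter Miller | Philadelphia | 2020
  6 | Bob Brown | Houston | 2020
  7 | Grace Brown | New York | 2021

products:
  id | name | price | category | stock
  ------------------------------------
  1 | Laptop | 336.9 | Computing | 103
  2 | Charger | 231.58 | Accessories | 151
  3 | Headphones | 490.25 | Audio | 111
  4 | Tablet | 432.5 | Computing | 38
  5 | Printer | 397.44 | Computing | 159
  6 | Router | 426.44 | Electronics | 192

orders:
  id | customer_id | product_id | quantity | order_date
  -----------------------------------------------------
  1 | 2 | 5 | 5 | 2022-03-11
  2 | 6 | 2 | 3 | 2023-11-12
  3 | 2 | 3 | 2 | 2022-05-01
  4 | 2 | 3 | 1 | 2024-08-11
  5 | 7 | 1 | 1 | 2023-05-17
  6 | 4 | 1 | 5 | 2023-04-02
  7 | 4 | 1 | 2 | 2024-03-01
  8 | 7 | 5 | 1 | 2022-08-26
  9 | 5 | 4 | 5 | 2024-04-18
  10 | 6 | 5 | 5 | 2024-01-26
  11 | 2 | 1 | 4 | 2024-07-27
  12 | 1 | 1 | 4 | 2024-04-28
SELECT MAX(stock) FROM products WHERE price >= 298.06

Execution result:
192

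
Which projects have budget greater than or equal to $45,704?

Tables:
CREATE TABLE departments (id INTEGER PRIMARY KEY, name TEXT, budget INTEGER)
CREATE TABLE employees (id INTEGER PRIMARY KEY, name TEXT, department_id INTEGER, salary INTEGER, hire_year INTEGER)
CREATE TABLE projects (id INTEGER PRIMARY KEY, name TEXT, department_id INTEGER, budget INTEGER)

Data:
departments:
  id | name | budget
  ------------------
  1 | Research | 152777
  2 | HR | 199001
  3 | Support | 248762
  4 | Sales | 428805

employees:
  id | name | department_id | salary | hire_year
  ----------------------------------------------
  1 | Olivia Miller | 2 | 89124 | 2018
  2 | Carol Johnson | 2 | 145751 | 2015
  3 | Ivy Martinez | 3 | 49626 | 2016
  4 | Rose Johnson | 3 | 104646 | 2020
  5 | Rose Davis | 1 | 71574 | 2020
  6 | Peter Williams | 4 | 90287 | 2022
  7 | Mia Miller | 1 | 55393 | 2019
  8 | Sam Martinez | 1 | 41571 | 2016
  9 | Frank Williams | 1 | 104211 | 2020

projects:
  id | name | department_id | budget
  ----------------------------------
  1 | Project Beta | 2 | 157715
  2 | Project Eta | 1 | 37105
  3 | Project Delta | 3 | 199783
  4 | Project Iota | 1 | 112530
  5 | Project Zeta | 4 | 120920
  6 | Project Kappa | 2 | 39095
SELECT name, budget FROM projects WHERE budget >= 45704

Execution result:
name | budget
Project Beta | 157715
Project Delta | 199783
Project Iota | 112530
Project Zeta | 120920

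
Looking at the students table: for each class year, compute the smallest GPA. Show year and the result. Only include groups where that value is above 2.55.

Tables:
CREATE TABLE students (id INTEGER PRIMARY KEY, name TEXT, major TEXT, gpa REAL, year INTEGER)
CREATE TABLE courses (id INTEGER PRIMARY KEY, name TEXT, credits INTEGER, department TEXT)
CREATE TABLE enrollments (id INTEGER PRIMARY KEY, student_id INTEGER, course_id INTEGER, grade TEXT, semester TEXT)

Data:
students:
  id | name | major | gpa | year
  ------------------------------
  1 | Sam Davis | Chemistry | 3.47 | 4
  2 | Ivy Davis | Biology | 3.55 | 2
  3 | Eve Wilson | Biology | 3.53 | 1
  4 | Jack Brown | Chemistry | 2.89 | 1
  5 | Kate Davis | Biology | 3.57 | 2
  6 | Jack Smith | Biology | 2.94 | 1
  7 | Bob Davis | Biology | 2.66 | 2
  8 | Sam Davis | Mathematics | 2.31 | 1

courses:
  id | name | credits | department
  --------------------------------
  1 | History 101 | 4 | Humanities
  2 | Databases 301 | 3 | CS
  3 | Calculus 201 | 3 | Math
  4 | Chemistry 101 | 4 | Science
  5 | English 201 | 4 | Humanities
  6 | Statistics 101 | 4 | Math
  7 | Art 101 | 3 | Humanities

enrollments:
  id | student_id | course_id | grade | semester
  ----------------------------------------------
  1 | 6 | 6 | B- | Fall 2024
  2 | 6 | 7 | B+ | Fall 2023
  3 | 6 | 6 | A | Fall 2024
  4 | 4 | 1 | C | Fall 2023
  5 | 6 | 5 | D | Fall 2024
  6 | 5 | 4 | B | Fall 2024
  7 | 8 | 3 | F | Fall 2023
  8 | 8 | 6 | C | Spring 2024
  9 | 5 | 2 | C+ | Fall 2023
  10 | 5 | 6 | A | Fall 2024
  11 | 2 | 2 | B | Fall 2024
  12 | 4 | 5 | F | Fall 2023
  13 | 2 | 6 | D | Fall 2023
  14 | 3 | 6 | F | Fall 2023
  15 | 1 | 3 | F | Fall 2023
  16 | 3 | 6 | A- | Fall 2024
SELECT year, MIN(gpa) AS min_gpa FROM students GROUP BY year HAVING MIN(gpa) > 2.55

Execution result:
year | min_gpa
2 | 2.66
4 | 3.47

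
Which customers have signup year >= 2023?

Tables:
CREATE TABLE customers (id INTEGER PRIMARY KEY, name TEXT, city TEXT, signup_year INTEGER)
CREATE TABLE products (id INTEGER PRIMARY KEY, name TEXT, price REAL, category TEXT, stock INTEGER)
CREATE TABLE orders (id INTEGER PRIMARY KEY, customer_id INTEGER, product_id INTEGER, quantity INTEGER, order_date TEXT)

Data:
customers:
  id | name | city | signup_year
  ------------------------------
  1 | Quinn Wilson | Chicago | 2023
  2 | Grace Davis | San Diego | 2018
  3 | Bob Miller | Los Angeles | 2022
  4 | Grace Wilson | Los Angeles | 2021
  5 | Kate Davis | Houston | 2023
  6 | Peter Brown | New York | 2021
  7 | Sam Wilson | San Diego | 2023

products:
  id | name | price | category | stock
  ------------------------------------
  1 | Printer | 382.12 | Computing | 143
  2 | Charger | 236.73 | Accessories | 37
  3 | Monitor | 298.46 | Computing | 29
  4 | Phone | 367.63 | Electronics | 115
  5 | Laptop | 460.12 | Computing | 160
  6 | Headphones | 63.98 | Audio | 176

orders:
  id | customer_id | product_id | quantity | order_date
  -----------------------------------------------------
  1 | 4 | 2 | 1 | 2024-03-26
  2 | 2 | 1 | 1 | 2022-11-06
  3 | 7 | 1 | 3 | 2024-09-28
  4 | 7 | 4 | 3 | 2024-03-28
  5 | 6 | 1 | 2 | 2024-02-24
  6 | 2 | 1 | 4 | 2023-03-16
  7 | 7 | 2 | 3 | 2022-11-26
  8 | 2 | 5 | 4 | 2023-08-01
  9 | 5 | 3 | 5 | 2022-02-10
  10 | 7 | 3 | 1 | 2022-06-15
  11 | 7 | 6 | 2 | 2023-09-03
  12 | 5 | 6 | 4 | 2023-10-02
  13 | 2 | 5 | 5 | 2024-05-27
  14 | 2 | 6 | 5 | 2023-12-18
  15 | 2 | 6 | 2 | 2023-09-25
SELECT name, signup_year FROM customers WHERE signup_year >= 2023

Execution result:
name | signup_year
Quinn Wilson | 2023
Kate Davis | 2023
Sam Wilson | 2023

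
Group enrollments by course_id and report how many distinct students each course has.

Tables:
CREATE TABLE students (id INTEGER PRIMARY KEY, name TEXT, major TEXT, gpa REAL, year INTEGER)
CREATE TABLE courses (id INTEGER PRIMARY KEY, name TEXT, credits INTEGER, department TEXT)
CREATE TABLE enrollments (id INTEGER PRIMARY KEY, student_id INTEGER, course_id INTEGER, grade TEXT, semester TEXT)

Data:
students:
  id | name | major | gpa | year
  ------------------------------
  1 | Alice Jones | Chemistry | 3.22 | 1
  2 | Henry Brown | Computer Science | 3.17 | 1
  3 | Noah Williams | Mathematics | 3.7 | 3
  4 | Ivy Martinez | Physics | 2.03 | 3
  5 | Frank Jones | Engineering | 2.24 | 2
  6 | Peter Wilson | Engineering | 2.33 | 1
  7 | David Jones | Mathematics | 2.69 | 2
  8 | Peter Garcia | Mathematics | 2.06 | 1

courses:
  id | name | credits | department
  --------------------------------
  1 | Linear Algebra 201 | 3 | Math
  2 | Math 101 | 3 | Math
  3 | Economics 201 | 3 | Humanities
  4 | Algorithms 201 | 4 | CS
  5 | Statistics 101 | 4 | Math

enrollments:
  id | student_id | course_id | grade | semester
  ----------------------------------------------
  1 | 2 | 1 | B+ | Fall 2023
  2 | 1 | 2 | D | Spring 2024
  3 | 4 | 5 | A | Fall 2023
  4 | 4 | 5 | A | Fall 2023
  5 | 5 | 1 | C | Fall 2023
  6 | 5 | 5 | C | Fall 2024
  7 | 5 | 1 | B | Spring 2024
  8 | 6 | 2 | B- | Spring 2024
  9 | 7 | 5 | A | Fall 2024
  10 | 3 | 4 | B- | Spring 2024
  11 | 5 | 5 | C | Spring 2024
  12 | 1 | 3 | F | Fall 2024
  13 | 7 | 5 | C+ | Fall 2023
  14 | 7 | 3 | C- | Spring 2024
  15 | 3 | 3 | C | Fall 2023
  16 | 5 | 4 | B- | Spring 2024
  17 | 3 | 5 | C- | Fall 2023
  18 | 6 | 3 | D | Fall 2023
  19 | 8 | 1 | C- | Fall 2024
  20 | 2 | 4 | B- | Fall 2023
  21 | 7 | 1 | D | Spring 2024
SELECT course_id, COUNT(DISTINCT student_id) AS distinct_student_count FROM enrollments GROUP BY course_id

Execution result:
course_id | distinct_student_count
1 | 4
2 | 2
3 | 4
4 | 3
5 | 4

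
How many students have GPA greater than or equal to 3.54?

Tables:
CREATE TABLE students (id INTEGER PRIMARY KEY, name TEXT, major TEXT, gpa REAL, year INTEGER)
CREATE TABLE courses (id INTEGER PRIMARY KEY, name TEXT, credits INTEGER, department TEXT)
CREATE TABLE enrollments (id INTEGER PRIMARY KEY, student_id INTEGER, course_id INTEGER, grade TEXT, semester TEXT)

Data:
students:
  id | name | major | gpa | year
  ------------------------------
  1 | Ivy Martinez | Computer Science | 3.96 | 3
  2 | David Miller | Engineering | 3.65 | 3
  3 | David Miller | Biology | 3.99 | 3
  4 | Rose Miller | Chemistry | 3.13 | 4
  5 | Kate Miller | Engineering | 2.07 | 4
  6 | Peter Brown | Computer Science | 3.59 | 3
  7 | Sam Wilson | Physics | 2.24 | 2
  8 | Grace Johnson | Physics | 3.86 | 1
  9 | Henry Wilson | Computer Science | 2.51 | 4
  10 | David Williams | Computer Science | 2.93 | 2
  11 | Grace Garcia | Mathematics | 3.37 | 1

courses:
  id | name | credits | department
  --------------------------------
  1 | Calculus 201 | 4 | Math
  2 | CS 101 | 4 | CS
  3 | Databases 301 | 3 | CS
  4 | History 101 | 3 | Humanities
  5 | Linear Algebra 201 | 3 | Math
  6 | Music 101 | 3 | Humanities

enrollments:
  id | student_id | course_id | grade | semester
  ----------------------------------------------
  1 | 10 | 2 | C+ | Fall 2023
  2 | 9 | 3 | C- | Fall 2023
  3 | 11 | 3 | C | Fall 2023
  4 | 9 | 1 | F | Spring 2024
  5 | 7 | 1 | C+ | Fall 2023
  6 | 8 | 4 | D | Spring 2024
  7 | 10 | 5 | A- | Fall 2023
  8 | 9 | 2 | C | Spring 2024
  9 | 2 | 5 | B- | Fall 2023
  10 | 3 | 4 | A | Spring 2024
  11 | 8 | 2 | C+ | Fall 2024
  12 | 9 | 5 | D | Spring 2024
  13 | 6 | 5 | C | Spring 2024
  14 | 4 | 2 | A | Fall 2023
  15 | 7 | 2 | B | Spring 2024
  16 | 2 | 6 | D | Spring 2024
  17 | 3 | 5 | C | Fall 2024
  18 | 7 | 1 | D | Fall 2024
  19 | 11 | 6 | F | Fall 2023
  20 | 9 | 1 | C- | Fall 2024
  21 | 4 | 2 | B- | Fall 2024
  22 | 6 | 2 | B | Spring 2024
SELECT COUNT(*) FROM students WHERE gpa >= 3.54

Execution result:
5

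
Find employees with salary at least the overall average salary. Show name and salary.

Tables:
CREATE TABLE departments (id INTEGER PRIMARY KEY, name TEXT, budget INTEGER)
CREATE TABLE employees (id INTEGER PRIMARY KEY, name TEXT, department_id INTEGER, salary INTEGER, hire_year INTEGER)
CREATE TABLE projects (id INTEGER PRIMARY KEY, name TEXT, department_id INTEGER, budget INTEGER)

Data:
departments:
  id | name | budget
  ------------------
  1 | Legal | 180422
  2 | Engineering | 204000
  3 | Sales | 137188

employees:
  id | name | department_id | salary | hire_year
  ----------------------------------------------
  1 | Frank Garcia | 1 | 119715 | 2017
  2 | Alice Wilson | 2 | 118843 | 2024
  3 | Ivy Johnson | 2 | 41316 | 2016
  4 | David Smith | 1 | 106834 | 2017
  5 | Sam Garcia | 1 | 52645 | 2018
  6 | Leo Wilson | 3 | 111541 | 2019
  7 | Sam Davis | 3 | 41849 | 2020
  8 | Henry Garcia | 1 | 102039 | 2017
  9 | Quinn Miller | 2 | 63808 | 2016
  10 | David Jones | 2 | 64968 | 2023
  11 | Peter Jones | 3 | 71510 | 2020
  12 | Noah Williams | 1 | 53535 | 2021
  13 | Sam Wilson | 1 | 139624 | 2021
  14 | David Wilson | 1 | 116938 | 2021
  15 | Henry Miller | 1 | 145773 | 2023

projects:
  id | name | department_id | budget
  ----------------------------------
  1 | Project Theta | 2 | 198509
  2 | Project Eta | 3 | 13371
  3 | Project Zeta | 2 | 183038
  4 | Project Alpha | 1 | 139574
SELECT name, salary FROM employees WHERE salary >= (SELECT AVG(salary) FROM employees)

Execution result:
name | salary
Frank Garcia | 119715
Alice Wilson | 118843
David Smith | 106834
Leo Wilson | 111541
Henry Garcia | 102039
Sam Wilson | 139624
David Wilson | 116938
Henry Miller | 145773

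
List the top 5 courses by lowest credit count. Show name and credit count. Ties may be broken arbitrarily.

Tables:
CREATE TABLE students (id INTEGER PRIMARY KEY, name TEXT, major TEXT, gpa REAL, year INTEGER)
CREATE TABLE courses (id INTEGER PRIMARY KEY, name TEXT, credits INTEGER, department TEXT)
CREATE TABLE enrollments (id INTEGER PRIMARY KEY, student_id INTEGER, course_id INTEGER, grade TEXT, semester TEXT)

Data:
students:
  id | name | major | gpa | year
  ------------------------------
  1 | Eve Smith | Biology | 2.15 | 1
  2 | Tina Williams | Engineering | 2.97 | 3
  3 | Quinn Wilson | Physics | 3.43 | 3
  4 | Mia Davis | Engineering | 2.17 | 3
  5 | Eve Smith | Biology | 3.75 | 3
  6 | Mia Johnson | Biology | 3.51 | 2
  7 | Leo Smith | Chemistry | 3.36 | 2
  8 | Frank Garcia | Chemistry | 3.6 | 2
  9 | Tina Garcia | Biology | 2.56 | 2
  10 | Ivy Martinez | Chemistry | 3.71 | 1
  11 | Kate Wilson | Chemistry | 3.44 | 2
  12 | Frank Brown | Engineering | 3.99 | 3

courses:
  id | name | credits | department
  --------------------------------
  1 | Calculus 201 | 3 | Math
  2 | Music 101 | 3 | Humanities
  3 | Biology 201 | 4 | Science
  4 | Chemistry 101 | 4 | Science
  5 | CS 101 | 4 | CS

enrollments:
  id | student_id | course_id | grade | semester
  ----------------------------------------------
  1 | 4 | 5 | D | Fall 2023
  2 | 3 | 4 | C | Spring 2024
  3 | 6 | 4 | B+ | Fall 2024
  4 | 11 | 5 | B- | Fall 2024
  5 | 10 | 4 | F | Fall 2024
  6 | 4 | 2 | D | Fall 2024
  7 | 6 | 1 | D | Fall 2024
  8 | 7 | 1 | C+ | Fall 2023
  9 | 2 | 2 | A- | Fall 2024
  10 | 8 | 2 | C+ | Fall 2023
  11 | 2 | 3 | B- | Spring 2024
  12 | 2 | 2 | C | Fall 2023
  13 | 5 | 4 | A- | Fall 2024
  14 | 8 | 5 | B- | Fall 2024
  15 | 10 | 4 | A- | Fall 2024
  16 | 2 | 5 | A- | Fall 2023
SELECT name, credits FROM courses ORDER BY credits ASC LIMIT 5

Execution result:
name | credits
Calculus 201 | 3
Music 101 | 3
Biology 201 | 4
Chemistry 101 | 4
CS 101 | 4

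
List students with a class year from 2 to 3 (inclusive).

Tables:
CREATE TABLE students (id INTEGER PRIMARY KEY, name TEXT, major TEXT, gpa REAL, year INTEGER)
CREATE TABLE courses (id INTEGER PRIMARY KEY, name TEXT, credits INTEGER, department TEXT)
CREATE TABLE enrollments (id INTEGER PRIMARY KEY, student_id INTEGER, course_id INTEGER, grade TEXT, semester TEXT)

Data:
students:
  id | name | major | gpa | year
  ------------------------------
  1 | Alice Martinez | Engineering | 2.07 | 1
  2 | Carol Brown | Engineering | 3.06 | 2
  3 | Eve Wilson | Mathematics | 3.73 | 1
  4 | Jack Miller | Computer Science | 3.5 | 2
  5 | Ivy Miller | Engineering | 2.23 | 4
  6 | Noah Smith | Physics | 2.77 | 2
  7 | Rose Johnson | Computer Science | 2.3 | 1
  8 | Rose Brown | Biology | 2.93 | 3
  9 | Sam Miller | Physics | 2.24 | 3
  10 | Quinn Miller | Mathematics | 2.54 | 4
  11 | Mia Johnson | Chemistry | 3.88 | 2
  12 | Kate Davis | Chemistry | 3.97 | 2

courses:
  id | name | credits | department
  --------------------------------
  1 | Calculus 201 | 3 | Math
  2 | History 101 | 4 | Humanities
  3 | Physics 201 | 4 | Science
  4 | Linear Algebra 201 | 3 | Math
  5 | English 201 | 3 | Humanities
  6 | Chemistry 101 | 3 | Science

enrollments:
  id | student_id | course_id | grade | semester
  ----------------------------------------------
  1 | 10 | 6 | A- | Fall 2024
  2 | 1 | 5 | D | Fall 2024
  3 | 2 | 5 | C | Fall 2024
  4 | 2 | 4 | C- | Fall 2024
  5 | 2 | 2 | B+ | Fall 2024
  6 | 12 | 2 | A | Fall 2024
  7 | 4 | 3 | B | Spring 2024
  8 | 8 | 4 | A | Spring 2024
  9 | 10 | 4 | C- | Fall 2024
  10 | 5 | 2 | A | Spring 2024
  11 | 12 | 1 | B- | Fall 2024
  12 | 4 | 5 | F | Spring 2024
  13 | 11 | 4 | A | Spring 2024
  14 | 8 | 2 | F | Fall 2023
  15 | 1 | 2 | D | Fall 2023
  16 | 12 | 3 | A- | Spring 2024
SELECT name, year FROM students WHERE year BETWEEN 2 AND 3

Execution result:
name | year
Carol Brown | 2
Jack Miller | 2
Noah Smith | 2
Rose Brown | 3
Sam Miller | 3
Mia Johnson | 2
Kate Davis | 2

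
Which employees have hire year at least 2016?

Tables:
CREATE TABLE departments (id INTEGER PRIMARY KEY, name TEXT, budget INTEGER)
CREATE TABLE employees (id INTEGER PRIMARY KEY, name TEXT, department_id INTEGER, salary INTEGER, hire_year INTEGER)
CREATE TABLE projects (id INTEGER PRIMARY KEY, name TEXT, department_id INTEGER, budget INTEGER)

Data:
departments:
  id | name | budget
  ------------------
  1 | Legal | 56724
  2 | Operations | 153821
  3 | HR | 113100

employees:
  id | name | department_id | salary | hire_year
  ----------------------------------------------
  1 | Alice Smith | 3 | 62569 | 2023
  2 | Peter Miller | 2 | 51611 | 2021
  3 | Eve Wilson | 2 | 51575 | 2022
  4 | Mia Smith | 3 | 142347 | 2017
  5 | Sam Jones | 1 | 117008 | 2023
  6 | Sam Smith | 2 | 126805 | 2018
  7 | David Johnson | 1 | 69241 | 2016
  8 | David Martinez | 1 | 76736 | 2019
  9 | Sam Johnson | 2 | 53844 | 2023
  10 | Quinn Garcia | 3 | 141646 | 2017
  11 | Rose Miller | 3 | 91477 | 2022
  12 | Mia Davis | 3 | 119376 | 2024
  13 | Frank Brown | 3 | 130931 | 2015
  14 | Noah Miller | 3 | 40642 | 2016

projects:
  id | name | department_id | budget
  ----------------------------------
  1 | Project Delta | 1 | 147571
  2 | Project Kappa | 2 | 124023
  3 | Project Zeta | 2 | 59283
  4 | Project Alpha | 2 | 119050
SELECT name, hire_year FROM employees WHERE hire_year >= 2016

Execution result:
name | hire_year
Alice Smith | 2023
Peter Miller | 2021
Eve Wilson | 2022
Mia Smith | 2017
Sam Jones | 2023
Sam Smith | 2018
David Johnson | 2016
David Martinez | 2019
Sam Johnson | 2023
Quinn Garcia | 2017
Rose Miller | 2022
Mia Davis | 2024
Noah Miller | 2016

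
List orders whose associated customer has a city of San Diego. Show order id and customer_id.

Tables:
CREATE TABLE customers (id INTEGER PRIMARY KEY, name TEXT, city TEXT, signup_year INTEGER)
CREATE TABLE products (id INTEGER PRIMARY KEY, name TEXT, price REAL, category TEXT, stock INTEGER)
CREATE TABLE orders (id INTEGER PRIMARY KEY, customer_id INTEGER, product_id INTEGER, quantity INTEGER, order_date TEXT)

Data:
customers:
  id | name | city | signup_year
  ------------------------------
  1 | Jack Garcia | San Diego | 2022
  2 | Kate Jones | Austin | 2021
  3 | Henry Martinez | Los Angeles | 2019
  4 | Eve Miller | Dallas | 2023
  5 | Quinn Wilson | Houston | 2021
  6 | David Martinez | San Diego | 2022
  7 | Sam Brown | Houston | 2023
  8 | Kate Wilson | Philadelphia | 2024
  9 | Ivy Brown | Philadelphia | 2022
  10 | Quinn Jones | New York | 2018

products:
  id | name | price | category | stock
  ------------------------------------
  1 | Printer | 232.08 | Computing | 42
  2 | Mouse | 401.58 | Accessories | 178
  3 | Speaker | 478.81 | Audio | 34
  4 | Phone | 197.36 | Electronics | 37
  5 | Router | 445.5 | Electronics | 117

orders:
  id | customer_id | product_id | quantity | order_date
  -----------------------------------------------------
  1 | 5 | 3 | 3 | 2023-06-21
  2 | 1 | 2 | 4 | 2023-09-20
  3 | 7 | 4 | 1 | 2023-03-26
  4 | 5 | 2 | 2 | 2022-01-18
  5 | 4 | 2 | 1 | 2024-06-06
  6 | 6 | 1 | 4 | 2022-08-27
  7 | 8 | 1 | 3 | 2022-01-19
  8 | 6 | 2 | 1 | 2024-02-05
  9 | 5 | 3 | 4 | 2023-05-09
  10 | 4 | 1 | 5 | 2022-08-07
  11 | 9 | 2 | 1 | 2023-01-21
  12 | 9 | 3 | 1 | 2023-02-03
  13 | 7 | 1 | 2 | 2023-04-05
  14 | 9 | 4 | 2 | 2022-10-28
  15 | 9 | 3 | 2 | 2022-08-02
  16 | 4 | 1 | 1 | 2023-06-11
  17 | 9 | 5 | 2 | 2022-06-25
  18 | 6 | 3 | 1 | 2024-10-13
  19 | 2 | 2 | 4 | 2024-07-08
SELECT id, customer_id FROM orders WHERE customer_id IN (SELECT id FROM customers WHERE city = 'San Diego')

Execution result:
id | customer_id
2 | 1
6 | 6
8 | 6
18 | 6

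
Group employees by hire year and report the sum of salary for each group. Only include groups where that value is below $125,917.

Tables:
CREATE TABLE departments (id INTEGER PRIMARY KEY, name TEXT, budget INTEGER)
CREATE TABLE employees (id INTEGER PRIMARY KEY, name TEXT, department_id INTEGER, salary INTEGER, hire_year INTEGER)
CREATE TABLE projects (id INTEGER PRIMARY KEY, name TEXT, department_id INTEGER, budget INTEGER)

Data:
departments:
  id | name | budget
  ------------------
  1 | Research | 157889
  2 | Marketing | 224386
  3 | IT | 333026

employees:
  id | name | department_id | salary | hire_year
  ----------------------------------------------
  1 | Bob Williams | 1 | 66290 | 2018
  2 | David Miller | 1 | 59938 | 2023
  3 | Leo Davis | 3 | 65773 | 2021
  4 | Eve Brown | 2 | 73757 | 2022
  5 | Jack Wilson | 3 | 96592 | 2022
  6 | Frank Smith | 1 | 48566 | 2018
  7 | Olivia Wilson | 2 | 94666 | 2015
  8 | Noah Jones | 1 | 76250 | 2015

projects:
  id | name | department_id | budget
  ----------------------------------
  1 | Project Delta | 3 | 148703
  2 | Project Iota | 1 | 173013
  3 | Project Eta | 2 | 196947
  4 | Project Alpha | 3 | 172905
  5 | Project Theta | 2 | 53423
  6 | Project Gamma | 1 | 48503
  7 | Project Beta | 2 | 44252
SELECT hire_year, SUM(salary) AS sum_salary FROM employees GROUP BY hire_year HAVING SUM(salary) < 125917

Execution result:
hire_year | sum_salary
2018 | 114856
2021 | 65773
2023 | 59938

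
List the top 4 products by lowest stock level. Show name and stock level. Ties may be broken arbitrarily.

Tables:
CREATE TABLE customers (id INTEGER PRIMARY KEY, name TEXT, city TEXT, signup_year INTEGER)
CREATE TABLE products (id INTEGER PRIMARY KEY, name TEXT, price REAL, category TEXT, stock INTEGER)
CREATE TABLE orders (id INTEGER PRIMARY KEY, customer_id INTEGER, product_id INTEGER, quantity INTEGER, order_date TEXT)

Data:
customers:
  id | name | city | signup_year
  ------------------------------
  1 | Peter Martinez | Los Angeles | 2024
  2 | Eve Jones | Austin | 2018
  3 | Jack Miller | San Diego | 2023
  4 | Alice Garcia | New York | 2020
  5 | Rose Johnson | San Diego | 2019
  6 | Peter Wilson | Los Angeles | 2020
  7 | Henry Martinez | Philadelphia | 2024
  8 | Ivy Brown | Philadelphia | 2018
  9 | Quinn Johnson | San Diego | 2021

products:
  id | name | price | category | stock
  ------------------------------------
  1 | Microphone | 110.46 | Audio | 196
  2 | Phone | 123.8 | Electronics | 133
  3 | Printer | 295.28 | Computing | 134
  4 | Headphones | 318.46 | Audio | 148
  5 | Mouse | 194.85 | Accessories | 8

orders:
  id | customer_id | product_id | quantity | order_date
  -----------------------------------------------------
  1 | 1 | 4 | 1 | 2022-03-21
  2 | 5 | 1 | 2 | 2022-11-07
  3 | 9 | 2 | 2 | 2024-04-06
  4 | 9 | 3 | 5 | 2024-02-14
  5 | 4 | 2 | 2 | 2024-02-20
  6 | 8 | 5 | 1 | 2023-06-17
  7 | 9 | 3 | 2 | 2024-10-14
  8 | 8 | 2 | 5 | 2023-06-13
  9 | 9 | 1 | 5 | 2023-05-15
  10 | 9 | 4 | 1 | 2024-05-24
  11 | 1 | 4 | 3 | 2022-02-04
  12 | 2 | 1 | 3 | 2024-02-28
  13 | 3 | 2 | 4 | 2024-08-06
SELECT name, stock FROM products ORDER BY stock ASC LIMIT 4

Execution result:
name | stock
Mouse | 8
Phone | 133
Printer | 134
Headphones | 148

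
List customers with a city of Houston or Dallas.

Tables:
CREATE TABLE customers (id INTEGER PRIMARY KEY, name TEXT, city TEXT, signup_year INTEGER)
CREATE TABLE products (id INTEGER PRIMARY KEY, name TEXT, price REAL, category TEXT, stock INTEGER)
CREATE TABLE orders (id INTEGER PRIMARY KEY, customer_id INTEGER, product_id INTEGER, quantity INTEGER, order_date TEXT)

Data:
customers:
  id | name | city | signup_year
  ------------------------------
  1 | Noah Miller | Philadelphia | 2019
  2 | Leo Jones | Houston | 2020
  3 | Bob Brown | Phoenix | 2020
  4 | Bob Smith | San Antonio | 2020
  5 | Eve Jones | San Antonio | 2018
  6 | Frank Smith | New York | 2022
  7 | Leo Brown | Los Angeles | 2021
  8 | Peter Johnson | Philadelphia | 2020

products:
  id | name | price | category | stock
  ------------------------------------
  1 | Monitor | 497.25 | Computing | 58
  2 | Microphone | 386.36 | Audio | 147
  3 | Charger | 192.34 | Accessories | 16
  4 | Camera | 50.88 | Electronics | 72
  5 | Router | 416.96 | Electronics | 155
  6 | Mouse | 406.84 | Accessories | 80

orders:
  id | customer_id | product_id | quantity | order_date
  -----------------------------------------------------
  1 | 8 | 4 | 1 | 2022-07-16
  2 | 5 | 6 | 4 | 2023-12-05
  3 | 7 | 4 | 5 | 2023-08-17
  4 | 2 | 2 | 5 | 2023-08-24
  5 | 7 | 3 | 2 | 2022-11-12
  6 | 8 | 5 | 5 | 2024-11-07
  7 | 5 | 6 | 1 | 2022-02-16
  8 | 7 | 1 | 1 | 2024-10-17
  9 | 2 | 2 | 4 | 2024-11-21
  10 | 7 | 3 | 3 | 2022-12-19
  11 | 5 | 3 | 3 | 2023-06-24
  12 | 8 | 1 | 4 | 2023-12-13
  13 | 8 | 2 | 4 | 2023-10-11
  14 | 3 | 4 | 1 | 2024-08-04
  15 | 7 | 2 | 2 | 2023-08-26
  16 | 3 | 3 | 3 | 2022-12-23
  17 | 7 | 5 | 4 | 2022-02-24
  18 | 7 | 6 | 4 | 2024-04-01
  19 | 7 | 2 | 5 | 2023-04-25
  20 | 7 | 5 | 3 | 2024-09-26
SELECT name, city FROM customers WHERE city IN ('Houston', 'Dallas')

Execution result:
name | city
Leo Jones | Houston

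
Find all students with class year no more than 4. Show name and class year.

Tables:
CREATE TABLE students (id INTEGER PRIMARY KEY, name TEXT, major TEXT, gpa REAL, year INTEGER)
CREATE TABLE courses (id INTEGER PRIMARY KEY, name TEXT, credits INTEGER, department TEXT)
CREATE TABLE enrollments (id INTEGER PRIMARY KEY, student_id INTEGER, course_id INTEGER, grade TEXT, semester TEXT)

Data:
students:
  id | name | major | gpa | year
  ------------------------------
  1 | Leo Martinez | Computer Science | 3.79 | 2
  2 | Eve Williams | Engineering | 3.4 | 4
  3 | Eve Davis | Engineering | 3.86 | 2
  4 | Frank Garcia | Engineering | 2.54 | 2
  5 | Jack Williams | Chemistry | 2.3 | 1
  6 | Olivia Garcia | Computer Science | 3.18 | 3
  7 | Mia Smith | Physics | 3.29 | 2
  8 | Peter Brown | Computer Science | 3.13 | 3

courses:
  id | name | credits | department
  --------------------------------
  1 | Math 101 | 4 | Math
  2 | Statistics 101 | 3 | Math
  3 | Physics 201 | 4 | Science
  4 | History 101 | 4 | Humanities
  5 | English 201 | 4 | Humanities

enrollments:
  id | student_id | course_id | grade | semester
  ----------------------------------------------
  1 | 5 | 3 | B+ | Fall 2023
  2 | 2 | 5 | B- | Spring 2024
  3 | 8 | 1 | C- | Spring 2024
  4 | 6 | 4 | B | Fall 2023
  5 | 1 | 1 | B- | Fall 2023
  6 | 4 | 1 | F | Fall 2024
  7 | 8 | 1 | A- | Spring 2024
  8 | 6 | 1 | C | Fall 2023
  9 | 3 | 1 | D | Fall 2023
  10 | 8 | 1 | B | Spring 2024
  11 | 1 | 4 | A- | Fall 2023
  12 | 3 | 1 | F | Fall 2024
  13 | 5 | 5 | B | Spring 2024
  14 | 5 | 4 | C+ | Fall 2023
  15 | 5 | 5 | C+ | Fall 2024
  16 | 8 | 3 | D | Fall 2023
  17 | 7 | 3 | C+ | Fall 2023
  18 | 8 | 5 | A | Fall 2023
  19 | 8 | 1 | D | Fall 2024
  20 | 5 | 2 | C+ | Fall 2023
SELECT name, year FROM students WHERE year <= 4

Execution result:
name | year
Leo Martinez | 2
Eve Williams | 4
Eve Davis | 2
Frank Garcia | 2
Jack Williams | 1
Olivia Garcia | 3
Mia Smith | 2
Peter Brown | 3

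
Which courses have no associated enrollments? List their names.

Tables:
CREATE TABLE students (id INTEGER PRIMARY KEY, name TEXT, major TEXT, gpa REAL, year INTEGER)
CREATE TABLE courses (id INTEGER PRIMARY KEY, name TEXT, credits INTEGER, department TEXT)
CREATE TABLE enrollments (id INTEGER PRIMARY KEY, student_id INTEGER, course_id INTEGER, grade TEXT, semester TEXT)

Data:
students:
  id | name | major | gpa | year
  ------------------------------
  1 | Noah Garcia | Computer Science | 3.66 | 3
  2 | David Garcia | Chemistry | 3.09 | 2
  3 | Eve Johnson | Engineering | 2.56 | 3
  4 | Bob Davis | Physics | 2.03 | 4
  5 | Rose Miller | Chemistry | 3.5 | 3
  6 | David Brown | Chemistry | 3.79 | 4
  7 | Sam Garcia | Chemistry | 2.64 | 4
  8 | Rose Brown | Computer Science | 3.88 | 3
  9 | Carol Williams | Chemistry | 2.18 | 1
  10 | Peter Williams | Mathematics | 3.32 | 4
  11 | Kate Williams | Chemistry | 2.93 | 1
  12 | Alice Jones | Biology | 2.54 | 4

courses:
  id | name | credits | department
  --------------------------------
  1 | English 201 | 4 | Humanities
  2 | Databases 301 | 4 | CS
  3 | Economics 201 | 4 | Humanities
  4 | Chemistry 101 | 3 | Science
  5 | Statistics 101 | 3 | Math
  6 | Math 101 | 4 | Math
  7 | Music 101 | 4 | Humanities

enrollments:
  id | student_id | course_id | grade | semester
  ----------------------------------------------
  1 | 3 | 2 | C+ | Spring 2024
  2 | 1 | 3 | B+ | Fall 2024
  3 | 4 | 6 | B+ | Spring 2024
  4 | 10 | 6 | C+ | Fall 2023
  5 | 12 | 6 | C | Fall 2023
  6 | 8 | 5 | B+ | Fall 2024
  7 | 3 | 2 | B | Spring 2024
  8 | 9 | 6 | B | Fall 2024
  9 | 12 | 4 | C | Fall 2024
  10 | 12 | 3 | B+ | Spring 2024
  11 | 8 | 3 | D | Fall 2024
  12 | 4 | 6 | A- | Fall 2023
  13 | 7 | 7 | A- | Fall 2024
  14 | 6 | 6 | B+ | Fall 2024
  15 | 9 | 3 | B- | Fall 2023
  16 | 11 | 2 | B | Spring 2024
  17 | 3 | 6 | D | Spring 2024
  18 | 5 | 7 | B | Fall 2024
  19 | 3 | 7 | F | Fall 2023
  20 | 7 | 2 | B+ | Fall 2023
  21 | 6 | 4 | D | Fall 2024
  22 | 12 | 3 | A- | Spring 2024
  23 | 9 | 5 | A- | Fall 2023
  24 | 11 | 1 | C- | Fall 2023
SELECT p.name FROM courses p LEFT JOIN enrollments c ON c.course_id = p.id WHERE c.id IS NULL

Execution result:
(no rows)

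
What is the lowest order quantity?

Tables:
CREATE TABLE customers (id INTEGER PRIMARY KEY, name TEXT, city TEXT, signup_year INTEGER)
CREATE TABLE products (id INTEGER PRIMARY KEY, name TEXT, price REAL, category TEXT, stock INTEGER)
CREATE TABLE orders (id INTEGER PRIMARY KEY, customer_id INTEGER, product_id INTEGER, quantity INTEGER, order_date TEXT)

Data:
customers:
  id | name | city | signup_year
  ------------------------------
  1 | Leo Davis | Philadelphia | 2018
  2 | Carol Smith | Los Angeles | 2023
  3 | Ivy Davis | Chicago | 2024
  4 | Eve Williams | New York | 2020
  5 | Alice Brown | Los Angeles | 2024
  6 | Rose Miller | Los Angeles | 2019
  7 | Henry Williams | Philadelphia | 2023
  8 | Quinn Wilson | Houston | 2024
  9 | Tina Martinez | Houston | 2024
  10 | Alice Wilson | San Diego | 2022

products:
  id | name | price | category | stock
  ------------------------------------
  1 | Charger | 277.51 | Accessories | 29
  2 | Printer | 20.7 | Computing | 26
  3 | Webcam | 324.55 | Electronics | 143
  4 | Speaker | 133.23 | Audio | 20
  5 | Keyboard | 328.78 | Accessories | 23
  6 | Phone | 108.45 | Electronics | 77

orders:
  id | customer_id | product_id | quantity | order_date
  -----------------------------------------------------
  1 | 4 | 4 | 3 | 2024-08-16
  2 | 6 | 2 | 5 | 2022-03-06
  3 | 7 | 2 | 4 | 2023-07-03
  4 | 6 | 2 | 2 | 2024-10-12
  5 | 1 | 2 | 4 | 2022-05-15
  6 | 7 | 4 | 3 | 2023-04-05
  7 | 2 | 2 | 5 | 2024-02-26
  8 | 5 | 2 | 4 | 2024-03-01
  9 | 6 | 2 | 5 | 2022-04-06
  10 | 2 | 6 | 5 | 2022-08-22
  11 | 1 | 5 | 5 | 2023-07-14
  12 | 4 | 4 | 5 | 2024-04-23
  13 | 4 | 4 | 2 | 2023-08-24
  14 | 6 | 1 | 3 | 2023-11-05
SELECT MIN(quantity) FROM orders

Execution result:
2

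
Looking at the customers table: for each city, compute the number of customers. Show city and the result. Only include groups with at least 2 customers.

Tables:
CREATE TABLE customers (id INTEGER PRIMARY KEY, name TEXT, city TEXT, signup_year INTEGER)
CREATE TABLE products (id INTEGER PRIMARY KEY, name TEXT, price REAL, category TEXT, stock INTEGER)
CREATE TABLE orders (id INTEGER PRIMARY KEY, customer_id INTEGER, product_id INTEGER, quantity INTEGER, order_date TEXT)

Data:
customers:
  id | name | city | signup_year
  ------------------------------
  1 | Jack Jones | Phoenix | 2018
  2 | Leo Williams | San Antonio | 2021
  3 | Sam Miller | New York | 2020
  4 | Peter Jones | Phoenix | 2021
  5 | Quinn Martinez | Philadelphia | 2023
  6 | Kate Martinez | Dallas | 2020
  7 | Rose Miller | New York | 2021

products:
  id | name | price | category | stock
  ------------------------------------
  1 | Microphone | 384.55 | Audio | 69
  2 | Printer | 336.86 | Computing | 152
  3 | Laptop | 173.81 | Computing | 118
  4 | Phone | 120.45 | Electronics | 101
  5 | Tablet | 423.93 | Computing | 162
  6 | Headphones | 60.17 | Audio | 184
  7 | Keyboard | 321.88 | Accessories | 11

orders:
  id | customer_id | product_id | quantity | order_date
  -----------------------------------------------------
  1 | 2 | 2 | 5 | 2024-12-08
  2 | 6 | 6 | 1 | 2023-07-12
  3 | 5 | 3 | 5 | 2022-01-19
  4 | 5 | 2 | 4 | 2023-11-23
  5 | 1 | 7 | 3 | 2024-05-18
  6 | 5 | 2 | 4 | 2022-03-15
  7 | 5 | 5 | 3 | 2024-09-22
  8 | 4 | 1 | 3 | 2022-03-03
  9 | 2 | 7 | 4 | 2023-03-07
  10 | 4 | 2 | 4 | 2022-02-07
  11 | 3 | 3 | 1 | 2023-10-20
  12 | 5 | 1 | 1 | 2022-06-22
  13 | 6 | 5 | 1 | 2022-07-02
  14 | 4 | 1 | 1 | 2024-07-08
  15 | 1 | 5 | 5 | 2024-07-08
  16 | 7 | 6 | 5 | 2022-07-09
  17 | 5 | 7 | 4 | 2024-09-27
SELECT city, COUNT(*) AS n FROM customers GROUP BY city HAVING COUNT(*) >= 2

Execution result:
city | n
New York | 2
Phoenix | 2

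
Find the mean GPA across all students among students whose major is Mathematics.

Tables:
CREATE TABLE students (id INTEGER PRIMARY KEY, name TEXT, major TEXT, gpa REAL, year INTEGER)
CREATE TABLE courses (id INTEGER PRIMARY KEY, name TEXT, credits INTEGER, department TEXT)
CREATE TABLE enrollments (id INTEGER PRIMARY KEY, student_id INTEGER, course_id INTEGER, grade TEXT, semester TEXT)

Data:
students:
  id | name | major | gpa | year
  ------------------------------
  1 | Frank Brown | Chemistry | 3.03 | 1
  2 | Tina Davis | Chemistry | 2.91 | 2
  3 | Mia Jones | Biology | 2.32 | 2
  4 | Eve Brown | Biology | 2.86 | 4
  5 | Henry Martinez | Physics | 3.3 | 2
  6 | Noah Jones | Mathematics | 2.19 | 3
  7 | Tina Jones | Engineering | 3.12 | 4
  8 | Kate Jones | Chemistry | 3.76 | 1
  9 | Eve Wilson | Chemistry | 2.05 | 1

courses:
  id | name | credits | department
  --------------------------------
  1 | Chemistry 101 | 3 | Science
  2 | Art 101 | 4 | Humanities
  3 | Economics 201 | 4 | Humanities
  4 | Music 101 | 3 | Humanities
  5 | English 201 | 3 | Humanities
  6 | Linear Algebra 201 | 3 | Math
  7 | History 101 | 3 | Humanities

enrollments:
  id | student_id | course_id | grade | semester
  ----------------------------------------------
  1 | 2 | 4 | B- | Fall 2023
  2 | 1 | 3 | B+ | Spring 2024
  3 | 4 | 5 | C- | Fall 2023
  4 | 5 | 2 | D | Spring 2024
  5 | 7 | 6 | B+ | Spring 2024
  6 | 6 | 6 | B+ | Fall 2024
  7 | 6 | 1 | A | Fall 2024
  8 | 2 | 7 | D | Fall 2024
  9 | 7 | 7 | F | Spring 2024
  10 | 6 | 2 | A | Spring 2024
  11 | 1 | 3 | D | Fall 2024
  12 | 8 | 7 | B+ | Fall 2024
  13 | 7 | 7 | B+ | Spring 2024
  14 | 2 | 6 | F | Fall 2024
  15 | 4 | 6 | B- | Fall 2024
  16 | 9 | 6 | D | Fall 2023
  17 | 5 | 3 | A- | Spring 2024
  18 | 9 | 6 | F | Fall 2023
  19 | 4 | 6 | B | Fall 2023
SELECT AVG(gpa) FROM students WHERE major = 'Mathematics'

Execution result:
2.19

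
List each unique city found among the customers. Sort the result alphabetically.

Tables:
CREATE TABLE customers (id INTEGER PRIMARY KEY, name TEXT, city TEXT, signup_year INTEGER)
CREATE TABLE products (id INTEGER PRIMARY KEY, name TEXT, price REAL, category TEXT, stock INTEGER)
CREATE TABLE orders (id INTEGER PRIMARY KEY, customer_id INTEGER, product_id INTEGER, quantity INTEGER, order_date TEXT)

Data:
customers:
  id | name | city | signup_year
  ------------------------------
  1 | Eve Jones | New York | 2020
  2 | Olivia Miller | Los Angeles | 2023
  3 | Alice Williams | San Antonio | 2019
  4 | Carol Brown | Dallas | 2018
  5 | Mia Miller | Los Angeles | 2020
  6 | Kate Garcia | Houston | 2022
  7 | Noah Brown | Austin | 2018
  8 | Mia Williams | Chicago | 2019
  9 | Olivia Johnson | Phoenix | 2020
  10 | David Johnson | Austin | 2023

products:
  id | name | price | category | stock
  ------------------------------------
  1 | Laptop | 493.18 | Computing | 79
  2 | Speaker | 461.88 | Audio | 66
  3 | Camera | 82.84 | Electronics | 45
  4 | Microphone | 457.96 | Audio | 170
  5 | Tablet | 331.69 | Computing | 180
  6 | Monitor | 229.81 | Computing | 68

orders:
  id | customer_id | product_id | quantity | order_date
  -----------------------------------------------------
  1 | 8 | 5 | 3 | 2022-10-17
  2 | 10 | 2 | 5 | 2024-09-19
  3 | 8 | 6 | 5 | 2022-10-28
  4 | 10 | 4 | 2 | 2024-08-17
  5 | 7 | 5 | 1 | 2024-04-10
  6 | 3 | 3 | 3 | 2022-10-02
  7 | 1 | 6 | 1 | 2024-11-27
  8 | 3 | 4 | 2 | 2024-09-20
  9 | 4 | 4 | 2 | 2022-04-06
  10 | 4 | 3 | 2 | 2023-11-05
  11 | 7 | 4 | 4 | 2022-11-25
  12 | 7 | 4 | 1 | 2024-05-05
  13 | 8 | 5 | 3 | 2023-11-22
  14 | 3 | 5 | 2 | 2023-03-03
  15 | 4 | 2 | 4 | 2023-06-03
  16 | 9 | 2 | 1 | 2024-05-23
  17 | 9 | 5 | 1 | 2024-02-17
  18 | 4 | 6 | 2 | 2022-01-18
SELECT DISTINCT city FROM customers ORDER BY city

Execution result:
city
Austin
Chicago
Dallas
Houston
Los Angeles
New York
Phoenix
San Antonio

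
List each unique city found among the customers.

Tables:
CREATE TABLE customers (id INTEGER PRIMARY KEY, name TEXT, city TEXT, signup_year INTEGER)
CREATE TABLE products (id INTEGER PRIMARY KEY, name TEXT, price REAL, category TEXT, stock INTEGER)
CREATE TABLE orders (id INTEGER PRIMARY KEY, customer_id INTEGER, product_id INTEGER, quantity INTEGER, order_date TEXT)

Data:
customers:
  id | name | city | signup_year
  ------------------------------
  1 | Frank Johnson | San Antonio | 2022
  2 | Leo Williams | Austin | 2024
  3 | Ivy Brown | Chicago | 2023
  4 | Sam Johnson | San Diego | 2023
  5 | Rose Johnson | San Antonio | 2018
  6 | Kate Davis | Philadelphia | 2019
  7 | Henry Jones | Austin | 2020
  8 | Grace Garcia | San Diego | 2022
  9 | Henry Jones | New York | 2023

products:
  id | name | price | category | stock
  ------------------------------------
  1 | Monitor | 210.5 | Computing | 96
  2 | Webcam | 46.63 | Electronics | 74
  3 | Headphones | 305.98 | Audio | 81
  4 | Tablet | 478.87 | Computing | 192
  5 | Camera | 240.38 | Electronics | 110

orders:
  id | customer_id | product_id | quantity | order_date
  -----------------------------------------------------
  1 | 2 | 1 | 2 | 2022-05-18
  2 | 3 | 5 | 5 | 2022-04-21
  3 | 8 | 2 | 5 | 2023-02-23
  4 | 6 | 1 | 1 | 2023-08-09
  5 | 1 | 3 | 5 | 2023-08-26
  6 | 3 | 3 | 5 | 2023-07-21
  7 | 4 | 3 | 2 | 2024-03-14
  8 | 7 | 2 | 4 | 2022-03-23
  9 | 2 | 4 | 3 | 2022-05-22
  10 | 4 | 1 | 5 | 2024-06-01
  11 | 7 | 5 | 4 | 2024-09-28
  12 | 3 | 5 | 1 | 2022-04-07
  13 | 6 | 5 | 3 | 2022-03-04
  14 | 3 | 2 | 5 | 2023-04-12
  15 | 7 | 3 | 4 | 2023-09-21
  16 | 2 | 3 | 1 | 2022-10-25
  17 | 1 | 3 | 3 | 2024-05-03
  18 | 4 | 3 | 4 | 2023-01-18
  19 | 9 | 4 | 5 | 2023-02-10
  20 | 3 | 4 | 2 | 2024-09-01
SELECT DISTINCT city FROM customers

Execution result:
city
San Antonio
Austin
Chicago
San Diego
Philadelphia
New York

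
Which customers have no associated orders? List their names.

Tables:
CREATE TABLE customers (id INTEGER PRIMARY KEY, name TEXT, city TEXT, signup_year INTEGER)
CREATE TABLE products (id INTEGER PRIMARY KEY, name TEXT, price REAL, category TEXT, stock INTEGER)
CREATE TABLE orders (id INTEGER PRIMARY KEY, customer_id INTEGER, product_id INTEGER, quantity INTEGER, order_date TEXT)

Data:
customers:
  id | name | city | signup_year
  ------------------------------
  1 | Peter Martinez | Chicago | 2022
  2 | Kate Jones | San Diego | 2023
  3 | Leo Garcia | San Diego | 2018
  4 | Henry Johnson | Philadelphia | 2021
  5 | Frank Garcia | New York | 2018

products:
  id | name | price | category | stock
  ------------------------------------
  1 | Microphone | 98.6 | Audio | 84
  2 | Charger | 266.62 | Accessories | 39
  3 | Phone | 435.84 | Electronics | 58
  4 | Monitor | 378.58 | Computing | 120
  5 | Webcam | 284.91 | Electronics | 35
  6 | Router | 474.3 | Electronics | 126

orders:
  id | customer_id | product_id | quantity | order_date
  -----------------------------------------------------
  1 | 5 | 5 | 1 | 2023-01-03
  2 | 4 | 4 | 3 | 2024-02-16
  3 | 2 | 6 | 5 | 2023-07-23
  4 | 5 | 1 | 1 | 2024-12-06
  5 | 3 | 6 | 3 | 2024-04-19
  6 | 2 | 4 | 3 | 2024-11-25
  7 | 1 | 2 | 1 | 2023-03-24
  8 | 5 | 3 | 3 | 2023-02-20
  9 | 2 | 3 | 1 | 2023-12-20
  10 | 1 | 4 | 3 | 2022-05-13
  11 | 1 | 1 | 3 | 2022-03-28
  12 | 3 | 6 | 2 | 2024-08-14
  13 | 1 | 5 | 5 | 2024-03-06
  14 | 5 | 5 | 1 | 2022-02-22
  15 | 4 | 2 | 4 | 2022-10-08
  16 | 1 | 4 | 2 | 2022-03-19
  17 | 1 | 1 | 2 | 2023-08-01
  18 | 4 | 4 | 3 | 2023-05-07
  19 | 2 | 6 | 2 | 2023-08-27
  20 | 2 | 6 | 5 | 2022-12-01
SELECT p.name FROM customers p LEFT JOIN orders c ON c.customer_id = p.id WHERE c.id IS NULL

Execution result:
(no rows)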